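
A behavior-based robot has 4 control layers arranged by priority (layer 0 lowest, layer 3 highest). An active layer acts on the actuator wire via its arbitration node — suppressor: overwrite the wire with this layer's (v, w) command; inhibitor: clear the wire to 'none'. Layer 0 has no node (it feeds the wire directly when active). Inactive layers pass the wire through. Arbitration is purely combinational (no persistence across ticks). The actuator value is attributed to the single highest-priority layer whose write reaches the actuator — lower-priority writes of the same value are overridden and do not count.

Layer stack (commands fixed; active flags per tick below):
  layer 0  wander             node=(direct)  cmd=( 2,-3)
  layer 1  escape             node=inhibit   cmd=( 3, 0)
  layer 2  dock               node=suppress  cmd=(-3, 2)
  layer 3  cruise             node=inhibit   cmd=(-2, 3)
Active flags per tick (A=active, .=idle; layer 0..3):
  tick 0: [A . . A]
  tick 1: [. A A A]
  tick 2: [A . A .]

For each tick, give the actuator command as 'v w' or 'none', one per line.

tick 0:
  [0] wander on; wire := (2, -3)
  [1] escape off; pass (2, -3)
  [2] dock off; pass (2, -3)
  [3] cruise on (inhibit); wire := none
  output none
tick 1:
  [0] wander off; wire := none
  [1] escape on (inhibit); wire := none
  [2] dock on (suppress); wire := (-3, 2)
  [3] cruise on (inhibit); wire := none
  output none
tick 2:
  [0] wander on; wire := (2, -3)
  [1] escape off; pass (2, -3)
  [2] dock on (suppress); wire := (-3, 2)
  [3] cruise off; pass (-3, 2)
  output (-3, 2)

none
none
-3 2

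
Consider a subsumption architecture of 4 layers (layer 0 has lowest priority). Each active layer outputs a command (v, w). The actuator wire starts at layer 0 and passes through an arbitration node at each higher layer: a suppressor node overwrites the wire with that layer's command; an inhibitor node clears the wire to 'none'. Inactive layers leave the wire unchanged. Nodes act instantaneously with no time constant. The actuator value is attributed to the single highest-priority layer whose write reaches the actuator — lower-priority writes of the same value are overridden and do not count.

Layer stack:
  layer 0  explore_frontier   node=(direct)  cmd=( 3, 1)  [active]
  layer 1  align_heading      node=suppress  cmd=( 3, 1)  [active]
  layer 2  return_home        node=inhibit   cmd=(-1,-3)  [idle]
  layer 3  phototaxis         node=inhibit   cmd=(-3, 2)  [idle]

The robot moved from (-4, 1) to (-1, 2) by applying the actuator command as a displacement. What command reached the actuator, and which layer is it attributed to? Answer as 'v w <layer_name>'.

3 1 align_heading

displacement = (-1, 2) − (-4, 1) = (3, 1)
L0 explore_frontier: active, feeds wire = (3, 1)
L1 align_heading: active, suppressor → wire = (3, 1)
L2 return_home: idle → wire stays (3, 1)
L3 phototaxis: idle → wire stays (3, 1)
actuator = (3, 1) — from layer 1 (align_heading)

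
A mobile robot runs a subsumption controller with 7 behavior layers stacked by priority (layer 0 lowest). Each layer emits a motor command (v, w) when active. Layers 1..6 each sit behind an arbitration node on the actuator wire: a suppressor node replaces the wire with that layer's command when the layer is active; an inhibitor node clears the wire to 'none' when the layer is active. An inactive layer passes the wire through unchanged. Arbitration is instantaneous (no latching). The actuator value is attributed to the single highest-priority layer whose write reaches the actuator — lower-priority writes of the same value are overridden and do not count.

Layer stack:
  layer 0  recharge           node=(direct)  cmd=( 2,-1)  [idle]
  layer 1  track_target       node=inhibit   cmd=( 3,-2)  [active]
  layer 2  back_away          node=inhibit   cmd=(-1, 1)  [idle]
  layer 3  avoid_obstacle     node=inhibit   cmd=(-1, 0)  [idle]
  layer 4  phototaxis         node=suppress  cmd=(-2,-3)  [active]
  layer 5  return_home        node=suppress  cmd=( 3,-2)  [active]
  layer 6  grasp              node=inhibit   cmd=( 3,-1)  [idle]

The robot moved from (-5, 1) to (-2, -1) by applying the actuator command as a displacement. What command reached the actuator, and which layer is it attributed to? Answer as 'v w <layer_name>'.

displacement = (-2, -1) − (-5, 1) = (3, -2)
layer 0 (recharge) idle — none
layer 1 (track_target) active — inhibits: none
layer 2 (back_away) idle — unchanged: none
layer 3 (avoid_obstacle) idle — unchanged: none
layer 4 (phototaxis) active — suppresses: (-2, -3)
layer 5 (return_home) active — suppresses: (3, -2)
layer 6 (grasp) idle — unchanged: (3, -2)
→ actuator (3, -2) — from layer 5 (return_home)

3 -2 return_home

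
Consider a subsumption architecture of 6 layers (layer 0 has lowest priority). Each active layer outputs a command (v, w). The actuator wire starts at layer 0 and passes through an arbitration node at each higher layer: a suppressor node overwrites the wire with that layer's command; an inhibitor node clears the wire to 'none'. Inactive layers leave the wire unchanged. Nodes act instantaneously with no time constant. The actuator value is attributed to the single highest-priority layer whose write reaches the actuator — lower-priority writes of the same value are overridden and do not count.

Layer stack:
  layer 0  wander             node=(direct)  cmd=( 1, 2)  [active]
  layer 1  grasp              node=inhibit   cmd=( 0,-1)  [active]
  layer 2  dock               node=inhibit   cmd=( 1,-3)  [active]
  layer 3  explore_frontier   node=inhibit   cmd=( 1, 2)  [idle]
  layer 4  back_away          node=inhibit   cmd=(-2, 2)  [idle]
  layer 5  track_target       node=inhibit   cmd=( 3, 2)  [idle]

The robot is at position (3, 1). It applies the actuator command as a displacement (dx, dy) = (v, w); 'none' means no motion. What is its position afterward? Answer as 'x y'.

layer 0 (wander) active — direct: (1, 2)
layer 1 (grasp) active — inhibits: none
layer 2 (dock) active — inhibits: none
layer 3 (explore_frontier) idle — unchanged: none
layer 4 (back_away) idle — unchanged: none
layer 5 (track_target) idle — unchanged: none
→ actuator none
position: (3, 1) + none = (3, 1)

3 1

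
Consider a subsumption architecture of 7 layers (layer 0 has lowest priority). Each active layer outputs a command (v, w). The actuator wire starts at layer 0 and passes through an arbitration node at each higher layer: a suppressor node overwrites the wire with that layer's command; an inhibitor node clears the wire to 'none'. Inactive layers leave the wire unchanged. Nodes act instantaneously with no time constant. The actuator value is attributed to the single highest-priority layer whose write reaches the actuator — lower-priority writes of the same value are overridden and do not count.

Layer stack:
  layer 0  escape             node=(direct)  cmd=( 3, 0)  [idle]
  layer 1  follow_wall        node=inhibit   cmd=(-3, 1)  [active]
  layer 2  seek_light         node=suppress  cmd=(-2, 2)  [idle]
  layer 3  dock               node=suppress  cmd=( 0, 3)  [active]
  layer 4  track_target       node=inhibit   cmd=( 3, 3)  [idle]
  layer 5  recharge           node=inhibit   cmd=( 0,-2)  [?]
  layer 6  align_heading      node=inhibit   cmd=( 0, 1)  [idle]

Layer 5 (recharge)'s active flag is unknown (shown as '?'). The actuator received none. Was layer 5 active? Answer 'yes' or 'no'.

If layer 5 is active=yes:
  actuator would be none
If layer 5 is active=no:
  actuator would be (0, 3)
Observed none, so layer 5 was active.

yes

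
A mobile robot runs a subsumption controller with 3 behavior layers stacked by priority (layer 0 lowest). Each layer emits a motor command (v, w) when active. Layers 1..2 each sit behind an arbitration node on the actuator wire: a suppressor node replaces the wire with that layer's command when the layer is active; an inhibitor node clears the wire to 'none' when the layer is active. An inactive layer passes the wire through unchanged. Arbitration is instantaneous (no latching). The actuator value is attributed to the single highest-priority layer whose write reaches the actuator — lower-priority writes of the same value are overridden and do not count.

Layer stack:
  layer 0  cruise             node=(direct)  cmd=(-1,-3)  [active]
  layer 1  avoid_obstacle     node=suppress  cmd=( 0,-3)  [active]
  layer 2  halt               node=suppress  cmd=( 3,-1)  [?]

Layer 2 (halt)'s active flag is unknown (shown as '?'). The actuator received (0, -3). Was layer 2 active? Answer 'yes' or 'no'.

If layer 2 is active=yes:
  actuator would be (3, -1)
If layer 2 is active=no:
  actuator would be (0, -3)
Observed (0, -3), so layer 2 was idle.

no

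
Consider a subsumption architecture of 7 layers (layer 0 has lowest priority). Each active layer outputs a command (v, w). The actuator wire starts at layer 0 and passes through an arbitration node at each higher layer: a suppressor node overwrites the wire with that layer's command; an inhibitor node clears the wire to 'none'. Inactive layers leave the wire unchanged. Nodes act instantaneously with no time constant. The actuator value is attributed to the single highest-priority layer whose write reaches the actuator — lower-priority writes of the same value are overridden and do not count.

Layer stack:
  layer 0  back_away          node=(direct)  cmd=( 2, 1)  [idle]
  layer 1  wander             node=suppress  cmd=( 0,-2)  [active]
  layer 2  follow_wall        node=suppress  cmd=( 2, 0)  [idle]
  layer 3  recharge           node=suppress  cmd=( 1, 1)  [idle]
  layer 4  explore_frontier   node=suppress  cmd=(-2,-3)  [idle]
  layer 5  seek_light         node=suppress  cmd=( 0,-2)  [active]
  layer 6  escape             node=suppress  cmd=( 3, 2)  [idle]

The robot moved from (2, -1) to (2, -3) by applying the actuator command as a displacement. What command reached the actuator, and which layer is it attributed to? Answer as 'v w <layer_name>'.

0 -2 seek_light

displacement = (2, -3) − (2, -1) = (0, -2)
layer 0 (back_away) idle — none
layer 1 (wander) active — suppresses: (0, -2)
layer 2 (follow_wall) idle — unchanged: (0, -2)
layer 3 (recharge) idle — unchanged: (0, -2)
layer 4 (explore_frontier) idle — unchanged: (0, -2)
layer 5 (seek_light) active — suppresses: (0, -2)
layer 6 (escape) idle — unchanged: (0, -2)
→ actuator (0, -2) — from layer 5 (seek_light)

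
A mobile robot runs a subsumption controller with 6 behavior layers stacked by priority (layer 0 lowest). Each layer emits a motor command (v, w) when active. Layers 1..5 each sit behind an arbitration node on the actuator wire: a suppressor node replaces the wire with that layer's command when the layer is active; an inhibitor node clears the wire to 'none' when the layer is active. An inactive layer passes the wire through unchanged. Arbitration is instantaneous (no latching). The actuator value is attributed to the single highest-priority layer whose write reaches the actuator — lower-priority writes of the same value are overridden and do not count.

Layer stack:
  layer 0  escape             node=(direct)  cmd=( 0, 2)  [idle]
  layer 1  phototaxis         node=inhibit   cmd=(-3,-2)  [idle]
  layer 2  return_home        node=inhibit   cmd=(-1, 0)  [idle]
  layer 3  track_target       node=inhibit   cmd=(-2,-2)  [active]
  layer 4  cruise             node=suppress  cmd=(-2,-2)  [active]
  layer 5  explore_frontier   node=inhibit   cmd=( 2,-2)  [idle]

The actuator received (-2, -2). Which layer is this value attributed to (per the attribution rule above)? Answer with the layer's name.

cruise

layer 0 (escape) idle — none
layer 1 (phototaxis) idle — unchanged: none
layer 2 (return_home) idle — unchanged: none
layer 3 (track_target) active — inhibits: none
layer 4 (cruise) active — suppresses: (-2, -2)
layer 5 (explore_frontier) idle — unchanged: (-2, -2)
→ actuator (-2, -2)
last writer: layer 4 = cruise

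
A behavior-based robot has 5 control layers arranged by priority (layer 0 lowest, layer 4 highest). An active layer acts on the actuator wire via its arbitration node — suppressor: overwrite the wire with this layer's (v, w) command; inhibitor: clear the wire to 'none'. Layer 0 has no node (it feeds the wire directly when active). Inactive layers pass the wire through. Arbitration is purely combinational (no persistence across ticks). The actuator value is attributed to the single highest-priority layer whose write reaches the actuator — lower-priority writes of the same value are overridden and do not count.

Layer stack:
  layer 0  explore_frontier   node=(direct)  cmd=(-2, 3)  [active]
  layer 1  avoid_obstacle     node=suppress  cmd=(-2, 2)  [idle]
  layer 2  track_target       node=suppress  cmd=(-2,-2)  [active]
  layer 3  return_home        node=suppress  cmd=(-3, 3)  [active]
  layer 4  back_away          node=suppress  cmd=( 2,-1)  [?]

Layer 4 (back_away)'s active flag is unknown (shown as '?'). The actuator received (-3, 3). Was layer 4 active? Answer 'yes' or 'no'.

If layer 4 is active=yes:
  actuator would be (2, -1)
If layer 4 is active=no:
  actuator would be (-3, 3)
Observed (-3, 3), so layer 4 was idle.

no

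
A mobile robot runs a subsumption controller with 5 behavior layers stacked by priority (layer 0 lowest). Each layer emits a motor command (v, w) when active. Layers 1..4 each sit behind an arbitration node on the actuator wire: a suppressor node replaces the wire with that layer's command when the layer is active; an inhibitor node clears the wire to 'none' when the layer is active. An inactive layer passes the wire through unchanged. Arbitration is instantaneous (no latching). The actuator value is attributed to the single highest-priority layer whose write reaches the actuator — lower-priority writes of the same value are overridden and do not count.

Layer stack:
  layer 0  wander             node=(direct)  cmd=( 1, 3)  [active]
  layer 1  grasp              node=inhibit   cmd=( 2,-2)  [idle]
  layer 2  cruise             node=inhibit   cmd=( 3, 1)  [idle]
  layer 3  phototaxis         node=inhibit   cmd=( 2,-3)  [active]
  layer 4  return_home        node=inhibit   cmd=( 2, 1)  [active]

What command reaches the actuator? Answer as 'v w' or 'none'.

[0] wander on; wire := (1, 3)
[1] grasp off; pass (1, 3)
[2] cruise off; pass (1, 3)
[3] phototaxis on (inhibit); wire := none
[4] return_home on (inhibit); wire := none
output none

none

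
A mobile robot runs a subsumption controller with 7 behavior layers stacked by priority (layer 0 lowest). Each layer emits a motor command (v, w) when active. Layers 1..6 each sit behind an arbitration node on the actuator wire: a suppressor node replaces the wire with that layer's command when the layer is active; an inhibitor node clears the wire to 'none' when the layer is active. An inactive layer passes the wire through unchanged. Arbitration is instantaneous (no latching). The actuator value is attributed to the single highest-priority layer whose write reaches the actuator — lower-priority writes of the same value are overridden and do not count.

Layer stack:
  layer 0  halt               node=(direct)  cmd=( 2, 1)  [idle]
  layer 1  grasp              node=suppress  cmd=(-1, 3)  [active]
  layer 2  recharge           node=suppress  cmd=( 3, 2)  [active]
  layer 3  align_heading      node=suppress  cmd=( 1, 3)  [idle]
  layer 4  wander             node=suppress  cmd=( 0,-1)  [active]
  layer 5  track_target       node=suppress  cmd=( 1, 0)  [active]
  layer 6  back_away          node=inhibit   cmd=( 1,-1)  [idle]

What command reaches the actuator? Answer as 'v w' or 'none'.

1 0

layer 0 (halt) idle — none
layer 1 (grasp) active — suppresses: (-1, 3)
layer 2 (recharge) active — suppresses: (3, 2)
layer 3 (align_heading) idle — unchanged: (3, 2)
layer 4 (wander) active — suppresses: (0, -1)
layer 5 (track_target) active — suppresses: (1, 0)
layer 6 (back_away) idle — unchanged: (1, 0)
→ actuator (1, 0)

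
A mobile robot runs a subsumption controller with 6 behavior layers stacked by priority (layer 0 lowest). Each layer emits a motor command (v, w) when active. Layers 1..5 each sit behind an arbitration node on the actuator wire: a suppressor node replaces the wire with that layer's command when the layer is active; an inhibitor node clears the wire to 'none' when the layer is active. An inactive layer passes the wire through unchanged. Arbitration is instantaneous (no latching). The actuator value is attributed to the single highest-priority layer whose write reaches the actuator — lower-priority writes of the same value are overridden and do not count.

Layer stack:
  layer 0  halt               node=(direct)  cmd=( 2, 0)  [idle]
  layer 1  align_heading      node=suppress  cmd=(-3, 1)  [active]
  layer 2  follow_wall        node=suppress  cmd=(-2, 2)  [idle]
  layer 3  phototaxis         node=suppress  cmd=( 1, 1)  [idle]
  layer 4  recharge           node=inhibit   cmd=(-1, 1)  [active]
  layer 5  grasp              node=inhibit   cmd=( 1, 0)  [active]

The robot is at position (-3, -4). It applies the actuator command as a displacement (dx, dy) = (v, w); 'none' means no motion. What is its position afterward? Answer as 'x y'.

-3 -4

layer 0 (halt) idle — none
layer 1 (align_heading) active — suppresses: (-3, 1)
layer 2 (follow_wall) idle — unchanged: (-3, 1)
layer 3 (phototaxis) idle — unchanged: (-3, 1)
layer 4 (recharge) active — inhibits: none
layer 5 (grasp) active — inhibits: none
→ actuator none
position: (-3, -4) + none = (-3, -4)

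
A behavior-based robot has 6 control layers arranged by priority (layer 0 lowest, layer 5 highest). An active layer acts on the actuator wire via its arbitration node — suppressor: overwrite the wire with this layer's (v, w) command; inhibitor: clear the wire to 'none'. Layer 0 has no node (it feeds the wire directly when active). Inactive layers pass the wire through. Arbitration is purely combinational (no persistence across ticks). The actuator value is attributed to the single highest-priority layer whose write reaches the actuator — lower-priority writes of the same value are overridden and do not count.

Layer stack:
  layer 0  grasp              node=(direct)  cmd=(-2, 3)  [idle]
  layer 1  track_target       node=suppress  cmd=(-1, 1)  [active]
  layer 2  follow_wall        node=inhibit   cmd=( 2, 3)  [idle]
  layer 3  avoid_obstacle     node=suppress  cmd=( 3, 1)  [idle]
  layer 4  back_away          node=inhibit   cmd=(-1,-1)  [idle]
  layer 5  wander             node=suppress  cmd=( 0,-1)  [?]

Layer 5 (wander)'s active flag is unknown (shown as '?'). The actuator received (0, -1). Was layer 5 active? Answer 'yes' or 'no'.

If layer 5 is active=yes:
  actuator would be (0, -1)
If layer 5 is active=no:
  actuator would be (-1, 1)
Observed (0, -1), so layer 5 was active.

yes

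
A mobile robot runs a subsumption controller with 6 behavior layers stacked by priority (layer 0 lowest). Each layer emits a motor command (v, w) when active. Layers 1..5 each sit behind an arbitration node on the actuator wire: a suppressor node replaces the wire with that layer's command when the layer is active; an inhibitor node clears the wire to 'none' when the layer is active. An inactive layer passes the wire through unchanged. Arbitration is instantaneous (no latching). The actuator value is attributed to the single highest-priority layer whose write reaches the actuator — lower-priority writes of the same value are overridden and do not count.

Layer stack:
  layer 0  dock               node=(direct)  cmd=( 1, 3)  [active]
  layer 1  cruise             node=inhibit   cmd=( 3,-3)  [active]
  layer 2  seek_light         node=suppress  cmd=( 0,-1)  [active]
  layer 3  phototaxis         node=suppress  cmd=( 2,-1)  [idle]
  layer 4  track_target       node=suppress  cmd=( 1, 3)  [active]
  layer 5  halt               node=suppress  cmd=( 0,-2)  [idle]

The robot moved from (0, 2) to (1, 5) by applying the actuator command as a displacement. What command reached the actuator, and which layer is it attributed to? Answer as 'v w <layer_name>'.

1 3 track_target

displacement = (1, 5) − (0, 2) = (1, 3)
[0] dock on; wire := (1, 3)
[1] cruise on (inhibit); wire := none
[2] seek_light on (suppress); wire := (0, -1)
[3] phototaxis off; pass (0, -1)
[4] track_target on (suppress); wire := (1, 3)
[5] halt off; pass (1, 3)
output (1, 3) — from layer 4 (track_target)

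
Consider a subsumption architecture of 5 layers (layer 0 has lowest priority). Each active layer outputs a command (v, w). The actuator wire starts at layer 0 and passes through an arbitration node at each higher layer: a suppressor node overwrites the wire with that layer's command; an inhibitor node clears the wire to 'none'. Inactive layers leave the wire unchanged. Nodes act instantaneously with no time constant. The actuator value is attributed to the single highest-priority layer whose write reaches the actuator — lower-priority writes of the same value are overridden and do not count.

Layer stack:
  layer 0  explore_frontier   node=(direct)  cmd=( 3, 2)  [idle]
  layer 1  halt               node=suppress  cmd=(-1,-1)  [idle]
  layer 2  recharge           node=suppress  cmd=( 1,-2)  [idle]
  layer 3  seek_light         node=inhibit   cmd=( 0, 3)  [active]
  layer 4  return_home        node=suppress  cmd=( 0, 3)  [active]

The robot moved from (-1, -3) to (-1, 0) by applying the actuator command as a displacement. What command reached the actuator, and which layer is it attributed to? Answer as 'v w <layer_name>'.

0 3 return_home

displacement = (-1, 0) − (-1, -3) = (0, 3)
L0 explore_frontier: idle → wire = none
L1 halt: idle → wire stays none
L2 recharge: idle → wire stays none
L3 seek_light: active, inhibitor → wire = none
L4 return_home: active, suppressor → wire = (0, 3)
actuator = (0, 3) — from layer 4 (return_home)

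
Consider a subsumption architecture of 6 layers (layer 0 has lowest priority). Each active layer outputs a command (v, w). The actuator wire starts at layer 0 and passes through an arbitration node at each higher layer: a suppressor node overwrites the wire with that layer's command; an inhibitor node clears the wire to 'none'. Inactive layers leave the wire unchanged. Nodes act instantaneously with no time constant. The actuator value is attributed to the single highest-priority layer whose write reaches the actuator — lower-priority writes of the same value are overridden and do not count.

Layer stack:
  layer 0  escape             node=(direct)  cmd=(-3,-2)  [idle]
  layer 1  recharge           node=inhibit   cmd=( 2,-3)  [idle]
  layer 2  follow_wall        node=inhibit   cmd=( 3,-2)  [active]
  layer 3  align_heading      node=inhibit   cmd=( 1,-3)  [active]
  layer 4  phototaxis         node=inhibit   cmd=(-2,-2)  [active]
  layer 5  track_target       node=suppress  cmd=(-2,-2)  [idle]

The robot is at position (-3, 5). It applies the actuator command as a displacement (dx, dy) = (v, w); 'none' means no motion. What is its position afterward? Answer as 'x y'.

[0] escape off; wire := none
[1] recharge off; pass none
[2] follow_wall on (inhibit); wire := none
[3] align_heading on (inhibit); wire := none
[4] phototaxis on (inhibit); wire := none
[5] track_target off; pass none
output none
position: (-3, 5) + none = (-3, 5)

-3 5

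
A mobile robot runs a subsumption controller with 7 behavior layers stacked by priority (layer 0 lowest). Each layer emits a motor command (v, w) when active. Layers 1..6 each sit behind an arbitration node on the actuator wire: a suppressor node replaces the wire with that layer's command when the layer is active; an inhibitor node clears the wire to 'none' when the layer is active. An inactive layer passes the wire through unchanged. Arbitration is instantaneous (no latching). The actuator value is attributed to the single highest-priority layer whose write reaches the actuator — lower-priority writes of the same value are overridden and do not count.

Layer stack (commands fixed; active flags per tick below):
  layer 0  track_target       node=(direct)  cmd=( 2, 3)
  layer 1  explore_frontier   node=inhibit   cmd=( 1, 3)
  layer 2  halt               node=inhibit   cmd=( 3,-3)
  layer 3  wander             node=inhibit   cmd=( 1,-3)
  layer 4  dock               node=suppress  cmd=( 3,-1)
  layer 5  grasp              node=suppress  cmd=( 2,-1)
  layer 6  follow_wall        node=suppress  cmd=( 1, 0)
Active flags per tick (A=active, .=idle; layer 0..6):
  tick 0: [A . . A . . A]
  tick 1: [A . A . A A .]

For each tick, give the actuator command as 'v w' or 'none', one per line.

tick 0:
  [0] track_target on; wire := (2, 3)
  [1] explore_frontier off; pass (2, 3)
  [2] halt off; pass (2, 3)
  [3] wander on (inhibit); wire := none
  [4] dock off; pass none
  [5] grasp off; pass none
  [6] follow_wall on (suppress); wire := (1, 0)
  output (1, 0)
tick 1:
  [0] track_target on; wire := (2, 3)
  [1] explore_frontier off; pass (2, 3)
  [2] halt on (inhibit); wire := none
  [3] wander off; pass none
  [4] dock on (suppress); wire := (3, -1)
  [5] grasp on (suppress); wire := (2, -1)
  [6] follow_wall off; pass (2, -1)
  output (2, -1)

1 0
2 -1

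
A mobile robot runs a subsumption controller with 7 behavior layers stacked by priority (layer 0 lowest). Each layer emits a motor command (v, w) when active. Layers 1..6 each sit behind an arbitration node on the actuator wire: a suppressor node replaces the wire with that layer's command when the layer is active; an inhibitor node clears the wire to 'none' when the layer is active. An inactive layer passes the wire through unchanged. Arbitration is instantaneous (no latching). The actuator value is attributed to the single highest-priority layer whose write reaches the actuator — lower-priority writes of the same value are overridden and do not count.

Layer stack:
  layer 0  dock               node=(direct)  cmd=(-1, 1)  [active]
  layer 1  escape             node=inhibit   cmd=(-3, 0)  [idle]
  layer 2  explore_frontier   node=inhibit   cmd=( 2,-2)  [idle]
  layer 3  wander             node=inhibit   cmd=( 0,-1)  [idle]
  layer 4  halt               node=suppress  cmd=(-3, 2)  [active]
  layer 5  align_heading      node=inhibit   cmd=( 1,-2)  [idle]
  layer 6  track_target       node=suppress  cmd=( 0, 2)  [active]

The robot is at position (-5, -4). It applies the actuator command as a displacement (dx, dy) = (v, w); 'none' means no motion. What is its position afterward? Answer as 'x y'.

layer 0 (dock) active — direct: (-1, 1)
layer 1 (escape) idle — unchanged: (-1, 1)
layer 2 (explore_frontier) idle — unchanged: (-1, 1)
layer 3 (wander) idle — unchanged: (-1, 1)
layer 4 (halt) active — suppresses: (-3, 2)
layer 5 (align_heading) idle — unchanged: (-3, 2)
layer 6 (track_target) active — suppresses: (0, 2)
→ actuator (0, 2)
position: (-5, -4) + (0, 2) = (-5, -2)

-5 -2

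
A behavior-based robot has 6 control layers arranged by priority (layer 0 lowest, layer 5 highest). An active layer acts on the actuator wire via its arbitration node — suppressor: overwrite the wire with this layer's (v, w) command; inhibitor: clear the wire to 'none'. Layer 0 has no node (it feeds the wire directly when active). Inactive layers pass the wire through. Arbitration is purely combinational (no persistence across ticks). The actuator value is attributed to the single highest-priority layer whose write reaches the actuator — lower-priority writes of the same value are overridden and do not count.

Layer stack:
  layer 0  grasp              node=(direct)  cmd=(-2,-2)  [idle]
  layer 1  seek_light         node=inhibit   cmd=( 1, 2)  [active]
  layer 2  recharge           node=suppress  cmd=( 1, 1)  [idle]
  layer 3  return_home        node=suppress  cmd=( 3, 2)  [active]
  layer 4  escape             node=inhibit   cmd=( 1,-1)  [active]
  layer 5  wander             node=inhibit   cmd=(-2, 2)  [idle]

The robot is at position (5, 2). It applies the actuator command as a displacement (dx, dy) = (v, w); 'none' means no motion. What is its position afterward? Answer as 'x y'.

5 2

layer 0 (grasp) idle — none
layer 1 (seek_light) active — inhibits: none
layer 2 (recharge) idle — unchanged: none
layer 3 (return_home) active — suppresses: (3, 2)
layer 4 (escape) active — inhibits: none
layer 5 (wander) idle — unchanged: none
→ actuator none
position: (5, 2) + none = (5, 2)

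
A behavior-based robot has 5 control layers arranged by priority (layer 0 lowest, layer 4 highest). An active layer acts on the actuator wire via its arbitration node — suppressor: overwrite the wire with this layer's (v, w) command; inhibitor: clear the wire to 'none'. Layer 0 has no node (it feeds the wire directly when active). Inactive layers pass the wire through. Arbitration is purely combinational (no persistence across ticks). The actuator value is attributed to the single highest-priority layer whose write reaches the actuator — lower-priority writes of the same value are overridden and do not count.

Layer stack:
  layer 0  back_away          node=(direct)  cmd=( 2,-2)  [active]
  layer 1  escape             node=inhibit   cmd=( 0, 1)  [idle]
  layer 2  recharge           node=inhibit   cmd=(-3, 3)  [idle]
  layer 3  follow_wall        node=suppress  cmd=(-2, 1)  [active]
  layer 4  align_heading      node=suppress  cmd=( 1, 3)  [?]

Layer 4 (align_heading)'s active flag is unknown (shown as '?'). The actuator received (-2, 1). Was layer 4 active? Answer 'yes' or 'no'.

If layer 4 is active=yes:
  actuator would be (1, 3)
If layer 4 is active=no:
  actuator would be (-2, 1)
Observed (-2, 1), so layer 4 was idle.

no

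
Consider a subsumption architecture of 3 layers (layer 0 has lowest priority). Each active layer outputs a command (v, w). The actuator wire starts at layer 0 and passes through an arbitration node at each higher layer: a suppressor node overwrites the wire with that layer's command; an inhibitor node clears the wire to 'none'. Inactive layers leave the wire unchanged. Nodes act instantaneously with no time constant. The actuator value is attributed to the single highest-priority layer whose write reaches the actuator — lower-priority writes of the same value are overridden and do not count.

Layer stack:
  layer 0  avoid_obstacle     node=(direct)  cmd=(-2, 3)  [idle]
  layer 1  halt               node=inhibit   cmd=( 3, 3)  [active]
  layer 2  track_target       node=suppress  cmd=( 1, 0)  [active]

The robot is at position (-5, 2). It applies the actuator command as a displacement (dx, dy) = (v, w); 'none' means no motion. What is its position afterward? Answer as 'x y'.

[0] avoid_obstacle off; wire := none
[1] halt on (inhibit); wire := none
[2] track_target on (suppress); wire := (1, 0)
output (1, 0)
position: (-5, 2) + (1, 0) = (-4, 2)

-4 2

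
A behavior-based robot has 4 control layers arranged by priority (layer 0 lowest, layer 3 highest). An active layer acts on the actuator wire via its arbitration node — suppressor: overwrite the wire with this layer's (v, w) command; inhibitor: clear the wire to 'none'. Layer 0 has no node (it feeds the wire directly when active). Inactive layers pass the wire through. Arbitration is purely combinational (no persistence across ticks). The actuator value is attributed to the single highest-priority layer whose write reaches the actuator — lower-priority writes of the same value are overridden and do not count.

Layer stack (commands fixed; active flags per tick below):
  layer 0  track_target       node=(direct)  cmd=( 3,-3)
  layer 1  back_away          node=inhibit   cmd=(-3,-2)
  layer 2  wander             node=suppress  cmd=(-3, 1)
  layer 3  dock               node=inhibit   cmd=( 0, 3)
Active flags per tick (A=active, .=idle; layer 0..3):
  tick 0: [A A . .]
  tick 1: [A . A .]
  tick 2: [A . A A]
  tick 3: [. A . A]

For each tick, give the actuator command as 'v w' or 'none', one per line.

none
-3 1
none
none

tick 0:
  [0] track_target on; wire := (3, -3)
  [1] back_away on (inhibit); wire := none
  [2] wander off; pass none
  [3] dock off; pass none
  output none
tick 1:
  [0] track_target on; wire := (3, -3)
  [1] back_away off; pass (3, -3)
  [2] wander on (suppress); wire := (-3, 1)
  [3] dock off; pass (-3, 1)
  output (-3, 1)
tick 2:
  [0] track_target on; wire := (3, -3)
  [1] back_away off; pass (3, -3)
  [2] wander on (suppress); wire := (-3, 1)
  [3] dock on (inhibit); wire := none
  output none
tick 3:
  [0] track_target off; wire := none
  [1] back_away on (inhibit); wire := none
  [2] wander off; pass none
  [3] dock on (inhibit); wire := none
  output none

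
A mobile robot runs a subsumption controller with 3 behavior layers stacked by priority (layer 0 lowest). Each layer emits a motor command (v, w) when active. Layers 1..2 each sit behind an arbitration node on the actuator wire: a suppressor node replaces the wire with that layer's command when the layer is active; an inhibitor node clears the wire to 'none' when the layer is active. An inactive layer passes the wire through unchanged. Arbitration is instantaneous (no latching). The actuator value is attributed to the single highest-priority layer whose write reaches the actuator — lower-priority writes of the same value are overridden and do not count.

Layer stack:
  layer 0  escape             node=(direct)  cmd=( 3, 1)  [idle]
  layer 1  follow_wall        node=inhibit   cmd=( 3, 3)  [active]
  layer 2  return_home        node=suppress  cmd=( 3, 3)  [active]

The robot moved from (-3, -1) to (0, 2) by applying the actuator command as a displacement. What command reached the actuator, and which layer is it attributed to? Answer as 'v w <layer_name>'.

displacement = (0, 2) − (-3, -1) = (3, 3)
L0 escape: idle → wire = none
L1 follow_wall: active, inhibitor → wire = none
L2 return_home: active, suppressor → wire = (3, 3)
actuator = (3, 3) — from layer 2 (return_home)

3 3 return_home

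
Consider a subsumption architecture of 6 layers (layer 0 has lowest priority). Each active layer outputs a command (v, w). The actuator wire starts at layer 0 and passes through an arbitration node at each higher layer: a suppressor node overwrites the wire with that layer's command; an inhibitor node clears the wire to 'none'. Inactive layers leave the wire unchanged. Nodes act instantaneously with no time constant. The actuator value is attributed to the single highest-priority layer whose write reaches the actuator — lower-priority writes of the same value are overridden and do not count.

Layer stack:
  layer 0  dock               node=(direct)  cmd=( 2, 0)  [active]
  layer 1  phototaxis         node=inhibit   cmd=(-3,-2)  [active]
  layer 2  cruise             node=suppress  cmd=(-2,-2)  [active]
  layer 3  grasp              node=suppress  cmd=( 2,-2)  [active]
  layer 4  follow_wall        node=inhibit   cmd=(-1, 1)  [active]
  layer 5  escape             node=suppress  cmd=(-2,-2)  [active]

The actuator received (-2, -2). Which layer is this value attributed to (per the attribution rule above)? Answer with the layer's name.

escape

layer 0 (dock) active — direct: (2, 0)
layer 1 (phototaxis) active — inhibits: none
layer 2 (cruise) active — suppresses: (-2, -2)
layer 3 (grasp) active — suppresses: (2, -2)
layer 4 (follow_wall) active — inhibits: none
layer 5 (escape) active — suppresses: (-2, -2)
→ actuator (-2, -2)
last writer: layer 5 = escape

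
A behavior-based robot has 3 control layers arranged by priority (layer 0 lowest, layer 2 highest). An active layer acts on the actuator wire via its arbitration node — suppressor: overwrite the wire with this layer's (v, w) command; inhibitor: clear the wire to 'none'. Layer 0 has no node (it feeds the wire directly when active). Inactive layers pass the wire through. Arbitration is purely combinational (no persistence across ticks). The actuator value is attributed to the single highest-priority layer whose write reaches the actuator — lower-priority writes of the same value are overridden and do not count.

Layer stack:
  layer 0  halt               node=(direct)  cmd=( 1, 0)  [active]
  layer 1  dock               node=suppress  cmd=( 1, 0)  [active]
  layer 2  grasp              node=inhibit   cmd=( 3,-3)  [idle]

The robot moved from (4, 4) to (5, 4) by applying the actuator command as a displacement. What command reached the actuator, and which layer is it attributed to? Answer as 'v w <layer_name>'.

displacement = (5, 4) − (4, 4) = (1, 0)
L0 halt: active, feeds wire = (1, 0)
L1 dock: active, suppressor → wire = (1, 0)
L2 grasp: idle → wire stays (1, 0)
actuator = (1, 0) — from layer 1 (dock)

1 0 dock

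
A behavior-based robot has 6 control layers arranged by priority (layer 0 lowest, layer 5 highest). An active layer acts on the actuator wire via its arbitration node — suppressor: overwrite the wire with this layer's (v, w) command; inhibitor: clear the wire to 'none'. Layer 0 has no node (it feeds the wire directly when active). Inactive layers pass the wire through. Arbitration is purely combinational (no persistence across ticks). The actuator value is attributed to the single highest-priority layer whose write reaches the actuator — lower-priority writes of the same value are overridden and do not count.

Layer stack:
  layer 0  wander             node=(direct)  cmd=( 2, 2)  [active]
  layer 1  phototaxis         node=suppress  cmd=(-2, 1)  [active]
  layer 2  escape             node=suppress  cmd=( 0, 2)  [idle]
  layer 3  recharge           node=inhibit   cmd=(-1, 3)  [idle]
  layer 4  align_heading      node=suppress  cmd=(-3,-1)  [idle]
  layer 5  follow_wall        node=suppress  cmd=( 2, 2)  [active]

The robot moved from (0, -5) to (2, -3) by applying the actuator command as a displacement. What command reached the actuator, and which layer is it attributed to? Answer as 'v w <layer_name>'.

2 2 follow_wall

displacement = (2, -3) − (0, -5) = (2, 2)
layer 0 (wander) active — direct: (2, 2)
layer 1 (phototaxis) active — suppresses: (-2, 1)
layer 2 (escape) idle — unchanged: (-2, 1)
layer 3 (recharge) idle — unchanged: (-2, 1)
layer 4 (align_heading) idle — unchanged: (-2, 1)
layer 5 (follow_wall) active — suppresses: (2, 2)
→ actuator (2, 2) — from layer 5 (follow_wall)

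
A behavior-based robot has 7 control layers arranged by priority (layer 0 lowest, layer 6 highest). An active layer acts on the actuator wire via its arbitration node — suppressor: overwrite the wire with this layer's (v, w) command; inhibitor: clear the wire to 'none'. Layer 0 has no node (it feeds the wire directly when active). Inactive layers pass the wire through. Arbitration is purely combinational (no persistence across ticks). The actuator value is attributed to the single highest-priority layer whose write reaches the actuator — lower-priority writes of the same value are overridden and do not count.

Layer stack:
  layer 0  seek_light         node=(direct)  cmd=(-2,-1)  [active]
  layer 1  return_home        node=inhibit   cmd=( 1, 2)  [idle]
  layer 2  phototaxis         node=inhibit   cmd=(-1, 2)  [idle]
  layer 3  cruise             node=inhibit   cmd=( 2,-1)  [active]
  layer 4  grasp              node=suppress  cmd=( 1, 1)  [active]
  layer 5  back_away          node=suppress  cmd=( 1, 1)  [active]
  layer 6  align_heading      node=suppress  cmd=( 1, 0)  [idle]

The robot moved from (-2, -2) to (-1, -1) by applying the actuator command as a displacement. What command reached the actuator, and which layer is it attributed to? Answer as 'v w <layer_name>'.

1 1 back_away

displacement = (-1, -1) − (-2, -2) = (1, 1)
L0 seek_light: active, feeds wire = (-2, -1)
L1 return_home: idle → wire stays (-2, -1)
L2 phototaxis: idle → wire stays (-2, -1)
L3 cruise: active, inhibitor → wire = none
L4 grasp: active, suppressor → wire = (1, 1)
L5 back_away: active, suppressor → wire = (1, 1)
L6 align_heading: idle → wire stays (1, 1)
actuator = (1, 1) — from layer 5 (back_away)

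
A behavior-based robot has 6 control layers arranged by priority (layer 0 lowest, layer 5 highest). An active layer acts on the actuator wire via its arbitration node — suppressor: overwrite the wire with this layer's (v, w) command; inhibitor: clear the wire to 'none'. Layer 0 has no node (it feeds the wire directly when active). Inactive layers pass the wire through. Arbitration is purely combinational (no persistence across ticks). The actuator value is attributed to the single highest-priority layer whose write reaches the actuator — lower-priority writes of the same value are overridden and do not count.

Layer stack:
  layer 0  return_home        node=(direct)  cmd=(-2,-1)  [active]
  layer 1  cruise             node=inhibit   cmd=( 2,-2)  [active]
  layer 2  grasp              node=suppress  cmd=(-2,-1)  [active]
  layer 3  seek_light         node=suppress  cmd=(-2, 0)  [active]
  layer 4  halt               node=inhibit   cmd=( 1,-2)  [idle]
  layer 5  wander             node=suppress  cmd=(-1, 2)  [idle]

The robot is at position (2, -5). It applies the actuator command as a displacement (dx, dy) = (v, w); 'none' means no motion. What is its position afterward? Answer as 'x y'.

L0 return_home: active, feeds wire = (-2, -1)
L1 cruise: active, inhibitor → wire = none
L2 grasp: active, suppressor → wire = (-2, -1)
L3 seek_light: active, suppressor → wire = (-2, 0)
L4 halt: idle → wire stays (-2, 0)
L5 wander: idle → wire stays (-2, 0)
actuator = (-2, 0)
position: (2, -5) + (-2, 0) = (0, -5)

0 -5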